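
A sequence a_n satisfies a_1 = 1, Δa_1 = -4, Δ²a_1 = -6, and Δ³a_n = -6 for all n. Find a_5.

Build the table forward from the leading diagonal:
Δ³: -6, -6, -6, -6, -6
Δ²: -6, -12, -18, -24, -30
Δ: -4, -10, -22, -40, -64
a: 1, -3, -13, -35, -75

-75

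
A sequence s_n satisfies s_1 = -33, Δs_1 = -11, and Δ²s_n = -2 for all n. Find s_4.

-72

Build the table forward from the leading diagonal:
Second differences: -2  -2  -2  -2
First differences: -11  -13  -15  -17
s: -33  -44  -57  -72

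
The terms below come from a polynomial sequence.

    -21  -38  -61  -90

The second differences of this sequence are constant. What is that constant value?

D1: -17, -23, -29
D2: -6, -6

-6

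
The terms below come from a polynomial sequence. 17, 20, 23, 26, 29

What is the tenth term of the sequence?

44

3 , 3 , 3 , 3
Constant first difference = 3, so extend:
29 + 3 = 32
32 + 3 = 35
35 + 3 = 38
38 + 3 = 41
41 + 3 = 44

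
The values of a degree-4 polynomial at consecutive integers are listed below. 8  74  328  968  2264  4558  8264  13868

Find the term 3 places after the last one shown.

Δ: 66, 254, 640, 1296, 2294, 3706, 5604
Δ²: 188, 386, 656, 998, 1412, 1898
Δ³: 198, 270, 342, 414, 486
Δ⁴: 72, 72, 72, 72
Constant fourth difference = 72, so extend:
486 + 72 = 558;  1898 + 558 = 2456;  5604 + 2456 = 8060;  13868 + 8060 = 21928
558 + 72 = 630;  2456 + 630 = 3086;  8060 + 3086 = 11146;  21928 + 11146 = 33074
630 + 72 = 702;  3086 + 702 = 3788;  11146 + 3788 = 14934;  33074 + 14934 = 48008

48008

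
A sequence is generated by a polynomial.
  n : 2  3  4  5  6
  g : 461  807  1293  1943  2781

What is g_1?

231

Δ: 346  486  650  838
Δ²: 140  164  188
Δ³: 24  24
The third differences are constant at 24.
Work back: 140 − 24 = 116;  346 − 116 = 230;  461 − 230 = 231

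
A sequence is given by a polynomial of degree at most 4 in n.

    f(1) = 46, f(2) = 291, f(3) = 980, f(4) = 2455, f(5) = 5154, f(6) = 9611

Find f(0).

-1

Δ: 245  689  1475  2699  4457
Δ²: 444  786  1224  1758
Δ³: 342  438  534
Δ⁴: 96  96
The fourth differences are constant at 96.
Work back: 342 − 96 = 246;  444 − 246 = 198;  245 − 198 = 47;  46 − 47 = -1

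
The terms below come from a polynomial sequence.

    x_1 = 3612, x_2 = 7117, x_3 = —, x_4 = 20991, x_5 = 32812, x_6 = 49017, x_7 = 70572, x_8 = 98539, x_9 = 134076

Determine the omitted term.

12684

Using the last 6 terms:
First differences: 11821  16205  21555  27967  35537
Second differences: 4384  5350  6412  7570
Third differences: 966  1062  1158
Fourth differences: 96  96
Constant fourth difference = 96.
Extend backward: 966 − 96 = 870;  4384 − 870 = 3514;  11821 − 3514 = 8307;  20991 − 8307 = 12684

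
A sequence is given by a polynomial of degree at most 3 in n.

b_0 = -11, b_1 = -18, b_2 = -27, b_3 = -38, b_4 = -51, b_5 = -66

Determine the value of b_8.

Δ: -7  -9  -11  -13  -15
Δ²: -2  -2  -2  -2
Constant second difference = -2, so extend:
-15 − 2 = -17;  -66 − 17 = -83
-17 − 2 = -19;  -83 − 19 = -102
-19 − 2 = -21;  -102 − 21 = -123

-123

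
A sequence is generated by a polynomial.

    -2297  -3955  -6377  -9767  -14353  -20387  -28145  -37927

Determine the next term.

-50057

-1658, -2422, -3390, -4586, -6034, -7758, -9782
-764, -968, -1196, -1448, -1724, -2024
-204, -228, -252, -276, -300
-24, -24, -24, -24
The fourth differences are constant (-24).
-300 − 24 = -324;  -2024 − 324 = -2348;  -9782 − 2348 = -12130;  -37927 − 12130 = -50057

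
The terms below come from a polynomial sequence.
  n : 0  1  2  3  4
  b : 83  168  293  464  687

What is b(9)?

First differences: 85  125  171  223
Second differences: 40  46  52
Third differences: 6  6
Third differences constant at 6.
52 + 6 = 58;  223 + 58 = 281;  687 + 281 = 968
58 + 6 = 64;  281 + 64 = 345;  968 + 345 = 1313
64 + 6 = 70;  345 + 70 = 415;  1313 + 415 = 1728
70 + 6 = 76;  415 + 76 = 491;  1728 + 491 = 2219
76 + 6 = 82;  491 + 82 = 573;  2219 + 573 = 2792

2792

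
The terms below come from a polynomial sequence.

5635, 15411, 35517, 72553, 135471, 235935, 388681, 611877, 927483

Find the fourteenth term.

9776  20106  37036  62918  100464  152746  223196  315606
10330  16930  25882  37546  52282  70450  92410
6600  8952  11664  14736  18168  21960
2352  2712  3072  3432  3792
360  360  360  360
Constant fifth difference = 360, so extend:
3792 + 360 = 4152;  21960 + 4152 = 26112;  92410 + 26112 = 118522;  315606 + 118522 = 434128;  927483 + 434128 = 1361611
4152 + 360 = 4512;  26112 + 4512 = 30624;  118522 + 30624 = 149146;  434128 + 149146 = 583274;  1361611 + 583274 = 1944885
4512 + 360 = 4872;  30624 + 4872 = 35496;  149146 + 35496 = 184642;  583274 + 184642 = 767916;  1944885 + 767916 = 2712801
4872 + 360 = 5232;  35496 + 5232 = 40728;  184642 + 40728 = 225370;  767916 + 225370 = 993286;  2712801 + 993286 = 3706087
5232 + 360 = 5592;  40728 + 5592 = 46320;  225370 + 46320 = 271690;  993286 + 271690 = 1264976;  3706087 + 1264976 = 4971063

4971063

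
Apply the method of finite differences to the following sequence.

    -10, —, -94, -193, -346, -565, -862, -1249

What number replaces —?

-37

Using the last 6 terms:
Δ: -99  -153  -219  -297  -387
Δ²: -54  -66  -78  -90
Δ³: -12  -12  -12
Constant third difference = -12.
Extend backward: -54 + 12 = -42;  -99 + 42 = -57;  -94 + 57 = -37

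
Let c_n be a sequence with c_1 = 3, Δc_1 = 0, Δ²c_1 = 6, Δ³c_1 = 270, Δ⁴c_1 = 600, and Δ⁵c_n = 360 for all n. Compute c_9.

77451

Build the table forward from the leading diagonal:
Fifth differences: 360  360  360  360  360  360  360  360  360
Fourth differences: 600  960  1320  1680  2040  2400  2760  3120  3480
Third differences: 270  870  1830  3150  4830  6870  9270  12030  15150
Second differences: 6  276  1146  2976  6126  10956  17826  27096  39126
First differences: 0  6  282  1428  4404  10530  21486  39312  66408
c: 3  3  9  291  1719  6123  16653  38139  77451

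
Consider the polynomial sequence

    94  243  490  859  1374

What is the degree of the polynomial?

3

149, 247, 369, 515
98, 122, 146
24, 24
The third differences are constant, so the polynomial has degree 3.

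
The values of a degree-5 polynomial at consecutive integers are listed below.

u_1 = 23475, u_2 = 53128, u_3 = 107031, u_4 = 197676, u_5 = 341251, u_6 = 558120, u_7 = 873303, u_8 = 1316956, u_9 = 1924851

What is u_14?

9133576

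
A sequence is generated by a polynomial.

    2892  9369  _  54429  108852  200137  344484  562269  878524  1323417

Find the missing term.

24364

Using the last 7 terms:
D1: 54423, 91285, 144347, 217785, 316255, 444893
D2: 36862, 53062, 73438, 98470, 128638
D3: 16200, 20376, 25032, 30168
D4: 4176, 4656, 5136
D5: 480, 480
Constant fifth difference = 480.
Extend backward: 4176 − 480 = 3696;  16200 − 3696 = 12504;  36862 − 12504 = 24358;  54423 − 24358 = 30065;  54429 − 30065 = 24364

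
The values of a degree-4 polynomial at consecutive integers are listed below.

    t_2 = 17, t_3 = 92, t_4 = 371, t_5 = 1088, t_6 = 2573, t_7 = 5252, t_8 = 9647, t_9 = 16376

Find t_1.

D1: 75  279  717  1485  2679  4395  6729
D2: 204  438  768  1194  1716  2334
D3: 234  330  426  522  618
D4: 96  96  96  96
The fourth differences are constant at 96.
Work back: 234 − 96 = 138;  204 − 138 = 66;  75 − 66 = 9;  17 − 9 = 8

8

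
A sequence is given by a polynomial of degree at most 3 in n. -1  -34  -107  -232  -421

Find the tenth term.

-2746

-33, -73, -125, -189
-40, -52, -64
-12, -12
Constant third difference = -12, so extend:
-64 − 12 = -76;  -189 − 76 = -265;  -421 − 265 = -686
-76 − 12 = -88;  -265 − 88 = -353;  -686 − 353 = -1039
-88 − 12 = -100;  -353 − 100 = -453;  -1039 − 453 = -1492
-100 − 12 = -112;  -453 − 112 = -565;  -1492 − 565 = -2057
-112 − 12 = -124;  -565 − 124 = -689;  -2057 − 689 = -2746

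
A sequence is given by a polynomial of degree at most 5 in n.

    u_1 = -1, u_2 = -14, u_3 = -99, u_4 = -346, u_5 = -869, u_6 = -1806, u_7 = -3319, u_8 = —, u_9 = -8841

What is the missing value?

-5594

Using the first 7 terms:
First differences: -13  -85  -247  -523  -937  -1513
Second differences: -72  -162  -276  -414  -576
Third differences: -90  -114  -138  -162
Fourth differences: -24  -24  -24
Constant fourth difference = -24.
Extend forward: -162 − 24 = -186;  -576 − 186 = -762;  -1513 − 762 = -2275;  -3319 − 2275 = -5594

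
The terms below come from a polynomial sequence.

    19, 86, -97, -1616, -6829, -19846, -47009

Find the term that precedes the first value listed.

-4

Δ: 67, -183, -1519, -5213, -13017, -27163
Δ²: -250, -1336, -3694, -7804, -14146
Δ³: -1086, -2358, -4110, -6342
Δ⁴: -1272, -1752, -2232
Δ⁵: -480, -480
The fifth differences are constant at -480.
Work back: -1272 + 480 = -792;  -1086 + 792 = -294;  -250 + 294 = 44;  67 − 44 = 23;  19 − 23 = -4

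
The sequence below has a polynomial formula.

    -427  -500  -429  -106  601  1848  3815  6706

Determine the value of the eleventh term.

23323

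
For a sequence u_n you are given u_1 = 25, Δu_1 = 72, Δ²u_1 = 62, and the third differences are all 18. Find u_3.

231

Build the table forward from the leading diagonal:
D3: 18, 18, 18
D2: 62, 80, 98
D1: 72, 134, 214
u: 25, 97, 231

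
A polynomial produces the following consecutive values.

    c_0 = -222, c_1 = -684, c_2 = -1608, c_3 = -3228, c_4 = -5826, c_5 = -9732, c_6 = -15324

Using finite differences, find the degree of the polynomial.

4

-462, -924, -1620, -2598, -3906, -5592
-462, -696, -978, -1308, -1686
-234, -282, -330, -378
-48, -48, -48
The fourth differences are constant, so the polynomial has degree 4.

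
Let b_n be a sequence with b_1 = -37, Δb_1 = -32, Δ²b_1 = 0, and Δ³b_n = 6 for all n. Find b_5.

-141

Build the table forward from the leading diagonal:
Δ³: 6  6  6  6  6
Δ²: 0  6  12  18  24
Δ: -32  -32  -26  -14  4
b: -37  -69  -101  -127  -141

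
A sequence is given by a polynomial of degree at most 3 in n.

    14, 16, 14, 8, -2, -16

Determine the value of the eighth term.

First differences: 2, -2, -6, -10, -14
Second differences: -4, -4, -4, -4
Second differences constant at -4.
-14 − 4 = -18;  -16 − 18 = -34
-18 − 4 = -22;  -34 − 22 = -56

-56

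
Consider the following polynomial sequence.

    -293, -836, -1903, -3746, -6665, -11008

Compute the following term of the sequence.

D1: -543  -1067  -1843  -2919  -4343
D2: -524  -776  -1076  -1424
D3: -252  -300  -348
D4: -48  -48
Fourth differences constant at -48.
-348 − 48 = -396;  -1424 − 396 = -1820;  -4343 − 1820 = -6163;  -11008 − 6163 = -17171

-17171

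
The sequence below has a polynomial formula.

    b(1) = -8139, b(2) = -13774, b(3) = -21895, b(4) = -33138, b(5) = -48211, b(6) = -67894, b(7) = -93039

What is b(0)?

-4426

First differences: -5635  -8121  -11243  -15073  -19683  -25145
Second differences: -2486  -3122  -3830  -4610  -5462
Third differences: -636  -708  -780  -852
Fourth differences: -72  -72  -72
The fourth differences are constant at -72.
Work back: -636 + 72 = -564;  -2486 + 564 = -1922;  -5635 + 1922 = -3713;  -8139 + 3713 = -4426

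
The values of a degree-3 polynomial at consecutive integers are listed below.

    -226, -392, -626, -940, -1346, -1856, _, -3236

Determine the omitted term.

-2482

Using the first 6 terms:
-166, -234, -314, -406, -510
-68, -80, -92, -104
-12, -12, -12
Constant third difference = -12.
Extend forward: -104 − 12 = -116;  -510 − 116 = -626;  -1856 − 626 = -2482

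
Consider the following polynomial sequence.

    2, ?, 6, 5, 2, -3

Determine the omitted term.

5

Using the last 4 terms:
-1  -3  -5
-2  -2
Constant second difference = -2.
Extend backward: -1 + 2 = 1;  6 − 1 = 5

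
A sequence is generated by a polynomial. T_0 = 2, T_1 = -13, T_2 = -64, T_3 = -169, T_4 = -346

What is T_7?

-1489

-15  -51  -105  -177
-36  -54  -72
-18  -18
Third differences constant at -18.
-72 − 18 = -90;  -177 − 90 = -267;  -346 − 267 = -613
-90 − 18 = -108;  -267 − 108 = -375;  -613 − 375 = -988
-108 − 18 = -126;  -375 − 126 = -501;  -988 − 501 = -1489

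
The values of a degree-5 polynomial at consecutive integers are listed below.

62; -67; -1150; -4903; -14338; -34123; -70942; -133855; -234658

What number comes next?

First differences: -129 , -1083 , -3753 , -9435 , -19785 , -36819 , -62913 , -100803
Second differences: -954 , -2670 , -5682 , -10350 , -17034 , -26094 , -37890
Third differences: -1716 , -3012 , -4668 , -6684 , -9060 , -11796
Fourth differences: -1296 , -1656 , -2016 , -2376 , -2736
Fifth differences: -360 , -360 , -360 , -360
The fifth differences are constant (-360).
-2736 − 360 = -3096;  -11796 − 3096 = -14892;  -37890 − 14892 = -52782;  -100803 − 52782 = -153585;  -234658 − 153585 = -388243

-388243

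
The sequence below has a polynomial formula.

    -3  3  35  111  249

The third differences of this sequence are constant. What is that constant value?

18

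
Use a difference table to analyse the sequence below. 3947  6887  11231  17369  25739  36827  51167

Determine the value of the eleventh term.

2940, 4344, 6138, 8370, 11088, 14340
1404, 1794, 2232, 2718, 3252
390, 438, 486, 534
48, 48, 48
The fourth differences are constant (48).
534 + 48 = 582;  3252 + 582 = 3834;  14340 + 3834 = 18174;  51167 + 18174 = 69341
582 + 48 = 630;  3834 + 630 = 4464;  18174 + 4464 = 22638;  69341 + 22638 = 91979
630 + 48 = 678;  4464 + 678 = 5142;  22638 + 5142 = 27780;  91979 + 27780 = 119759
678 + 48 = 726;  5142 + 726 = 5868;  27780 + 5868 = 33648;  119759 + 33648 = 153407

153407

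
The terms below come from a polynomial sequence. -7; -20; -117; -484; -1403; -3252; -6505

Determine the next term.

-11732

Δ: -13, -97, -367, -919, -1849, -3253
Δ²: -84, -270, -552, -930, -1404
Δ³: -186, -282, -378, -474
Δ⁴: -96, -96, -96
Fourth differences constant at -96.
-474 − 96 = -570;  -1404 − 570 = -1974;  -3253 − 1974 = -5227;  -6505 − 5227 = -11732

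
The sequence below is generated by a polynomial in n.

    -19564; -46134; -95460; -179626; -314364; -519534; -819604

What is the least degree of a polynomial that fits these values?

5

D1: -26570, -49326, -84166, -134738, -205170, -300070
D2: -22756, -34840, -50572, -70432, -94900
D3: -12084, -15732, -19860, -24468
D4: -3648, -4128, -4608
D5: -480, -480
The fifth differences are constant, so the polynomial has degree 5.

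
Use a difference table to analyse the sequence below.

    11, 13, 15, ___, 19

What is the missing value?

17

Using the first 3 terms:
Δ: 2, 2
Constant first difference = 2.
Extend forward: 15 + 2 = 17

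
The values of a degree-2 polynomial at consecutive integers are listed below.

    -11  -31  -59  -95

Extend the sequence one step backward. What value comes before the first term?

1

First differences: -20  -28  -36
Second differences: -8  -8
The second differences are constant at -8.
Work back: -20 + 8 = -12;  -11 + 12 = 1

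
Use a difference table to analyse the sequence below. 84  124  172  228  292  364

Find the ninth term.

628

Δ: 40  48  56  64  72
Δ²: 8  8  8  8
Constant second difference = 8, so extend:
72 + 8 = 80;  364 + 80 = 444
80 + 8 = 88;  444 + 88 = 532
88 + 8 = 96;  532 + 96 = 628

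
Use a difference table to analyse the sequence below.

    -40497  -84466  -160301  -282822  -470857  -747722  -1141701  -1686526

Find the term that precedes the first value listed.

-17102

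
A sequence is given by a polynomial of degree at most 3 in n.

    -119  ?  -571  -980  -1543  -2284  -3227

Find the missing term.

Using the last 5 terms:
-409  -563  -741  -943
-154  -178  -202
-24  -24
Constant third difference = -24.
Extend backward: -154 + 24 = -130;  -409 + 130 = -279;  -571 + 279 = -292

-292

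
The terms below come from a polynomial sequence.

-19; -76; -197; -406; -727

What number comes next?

First differences: -57, -121, -209, -321
Second differences: -64, -88, -112
Third differences: -24, -24
Third differences constant at -24.
-112 − 24 = -136;  -321 − 136 = -457;  -727 − 457 = -1184

-1184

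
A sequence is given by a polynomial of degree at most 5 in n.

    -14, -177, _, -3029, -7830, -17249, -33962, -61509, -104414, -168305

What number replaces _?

Using the last 7 terms:
-4801  -9419  -16713  -27547  -42905  -63891
-4618  -7294  -10834  -15358  -20986
-2676  -3540  -4524  -5628
-864  -984  -1104
-120  -120
Constant fifth difference = -120.
Extend backward: -864 + 120 = -744;  -2676 + 744 = -1932;  -4618 + 1932 = -2686;  -4801 + 2686 = -2115;  -3029 + 2115 = -914

-914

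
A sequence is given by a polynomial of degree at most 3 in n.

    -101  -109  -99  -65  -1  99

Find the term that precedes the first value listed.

First differences: -8, 10, 34, 64, 100
Second differences: 18, 24, 30, 36
Third differences: 6, 6, 6
The third differences are constant at 6.
Work back: 18 − 6 = 12;  -8 − 12 = -20;  -101 + 20 = -81

-81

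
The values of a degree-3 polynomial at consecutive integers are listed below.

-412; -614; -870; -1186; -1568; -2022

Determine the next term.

First differences: -202, -256, -316, -382, -454
Second differences: -54, -60, -66, -72
Third differences: -6, -6, -6
Third differences constant at -6.
-72 − 6 = -78;  -454 − 78 = -532;  -2022 − 532 = -2554

-2554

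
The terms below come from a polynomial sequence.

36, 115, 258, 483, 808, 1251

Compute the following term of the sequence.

First differences: 79 , 143 , 225 , 325 , 443
Second differences: 64 , 82 , 100 , 118
Third differences: 18 , 18 , 18
Constant third difference = 18, so extend:
118 + 18 = 136;  443 + 136 = 579;  1251 + 579 = 1830

1830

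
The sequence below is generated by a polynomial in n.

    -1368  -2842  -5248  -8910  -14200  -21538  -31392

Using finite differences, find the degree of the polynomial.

D1: -1474, -2406, -3662, -5290, -7338, -9854
D2: -932, -1256, -1628, -2048, -2516
D3: -324, -372, -420, -468
D4: -48, -48, -48
The fourth differences are constant, so the polynomial has degree 4.

4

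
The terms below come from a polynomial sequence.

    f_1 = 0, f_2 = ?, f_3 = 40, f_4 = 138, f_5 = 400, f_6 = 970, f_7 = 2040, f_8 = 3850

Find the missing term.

10

Using the last 6 terms:
D1: 98, 262, 570, 1070, 1810
D2: 164, 308, 500, 740
D3: 144, 192, 240
D4: 48, 48
Constant fourth difference = 48.
Extend backward: 144 − 48 = 96;  164 − 96 = 68;  98 − 68 = 30;  40 − 30 = 10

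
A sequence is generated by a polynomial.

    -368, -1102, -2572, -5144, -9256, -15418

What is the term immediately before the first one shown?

-734, -1470, -2572, -4112, -6162
-736, -1102, -1540, -2050
-366, -438, -510
-72, -72
The fourth differences are constant at -72.
Work back: -366 + 72 = -294;  -736 + 294 = -442;  -734 + 442 = -292;  -368 + 292 = -76

-76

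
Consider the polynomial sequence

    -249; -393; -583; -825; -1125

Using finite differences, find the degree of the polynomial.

3

First differences: -144, -190, -242, -300
Second differences: -46, -52, -58
Third differences: -6, -6
The third differences are constant, so the polynomial has degree 3.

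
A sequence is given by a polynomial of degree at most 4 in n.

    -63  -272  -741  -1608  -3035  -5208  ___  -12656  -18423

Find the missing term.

Using the first 6 terms:
Δ: -209, -469, -867, -1427, -2173
Δ²: -260, -398, -560, -746
Δ³: -138, -162, -186
Δ⁴: -24, -24
Constant fourth difference = -24.
Extend forward: -186 − 24 = -210;  -746 − 210 = -956;  -2173 − 956 = -3129;  -5208 − 3129 = -8337

-8337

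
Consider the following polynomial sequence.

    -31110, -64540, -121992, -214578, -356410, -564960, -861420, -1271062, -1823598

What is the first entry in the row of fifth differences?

First differences: -33430, -57452, -92586, -141832, -208550, -296460, -409642, -552536
Second differences: -24022, -35134, -49246, -66718, -87910, -113182, -142894
Third differences: -11112, -14112, -17472, -21192, -25272, -29712
Fourth differences: -3000, -3360, -3720, -4080, -4440
Fifth differences: -360, -360, -360, -360

-360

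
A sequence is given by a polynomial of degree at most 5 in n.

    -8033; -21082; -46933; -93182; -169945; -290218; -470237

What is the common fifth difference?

-360

First differences: -13049, -25851, -46249, -76763, -120273, -180019
Second differences: -12802, -20398, -30514, -43510, -59746
Third differences: -7596, -10116, -12996, -16236
Fourth differences: -2520, -2880, -3240
Fifth differences: -360, -360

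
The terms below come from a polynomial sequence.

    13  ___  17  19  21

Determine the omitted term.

Using the last 3 terms:
Δ: 2, 2
Constant first difference = 2.
Extend backward: 17 − 2 = 15

15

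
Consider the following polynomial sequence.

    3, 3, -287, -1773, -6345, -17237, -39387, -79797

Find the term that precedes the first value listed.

-5

0, -290, -1486, -4572, -10892, -22150, -40410
-290, -1196, -3086, -6320, -11258, -18260
-906, -1890, -3234, -4938, -7002
-984, -1344, -1704, -2064
-360, -360, -360
The fifth differences are constant at -360.
Work back: -984 + 360 = -624;  -906 + 624 = -282;  -290 + 282 = -8;  0 + 8 = 8;  3 − 8 = -5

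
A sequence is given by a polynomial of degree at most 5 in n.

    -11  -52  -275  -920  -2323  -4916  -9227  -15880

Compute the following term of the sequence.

-41, -223, -645, -1403, -2593, -4311, -6653
-182, -422, -758, -1190, -1718, -2342
-240, -336, -432, -528, -624
-96, -96, -96, -96
Constant fourth difference = -96, so extend:
-624 − 96 = -720;  -2342 − 720 = -3062;  -6653 − 3062 = -9715;  -15880 − 9715 = -25595

-25595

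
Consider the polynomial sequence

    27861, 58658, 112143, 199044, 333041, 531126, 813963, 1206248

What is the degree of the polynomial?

30797, 53485, 86901, 133997, 198085, 282837, 392285
22688, 33416, 47096, 64088, 84752, 109448
10728, 13680, 16992, 20664, 24696
2952, 3312, 3672, 4032
360, 360, 360
The fifth differences are constant, so the polynomial has degree 5.

5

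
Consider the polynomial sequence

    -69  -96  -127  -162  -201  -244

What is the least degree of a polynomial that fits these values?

2

-27, -31, -35, -39, -43
-4, -4, -4, -4
The second differences are constant, so the polynomial has degree 2.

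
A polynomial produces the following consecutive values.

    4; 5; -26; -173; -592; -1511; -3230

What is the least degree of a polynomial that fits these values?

4

D1: 1, -31, -147, -419, -919, -1719
D2: -32, -116, -272, -500, -800
D3: -84, -156, -228, -300
D4: -72, -72, -72
The fourth differences are constant, so the polynomial has degree 4.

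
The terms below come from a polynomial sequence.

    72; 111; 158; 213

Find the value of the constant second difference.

First differences: 39, 47, 55
Second differences: 8, 8

8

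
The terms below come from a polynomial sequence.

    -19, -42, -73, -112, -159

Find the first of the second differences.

First differences: -23, -31, -39, -47
Second differences: -8, -8, -8

-8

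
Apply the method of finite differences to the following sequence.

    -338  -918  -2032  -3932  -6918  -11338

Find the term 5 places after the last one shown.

-70488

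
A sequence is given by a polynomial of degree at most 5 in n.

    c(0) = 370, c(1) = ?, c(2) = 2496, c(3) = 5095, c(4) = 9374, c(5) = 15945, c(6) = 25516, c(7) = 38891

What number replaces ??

1061

Using the last 6 terms:
2599  4279  6571  9571  13375
1680  2292  3000  3804
612  708  804
96  96
Constant fourth difference = 96.
Extend backward: 612 − 96 = 516;  1680 − 516 = 1164;  2599 − 1164 = 1435;  2496 − 1435 = 1061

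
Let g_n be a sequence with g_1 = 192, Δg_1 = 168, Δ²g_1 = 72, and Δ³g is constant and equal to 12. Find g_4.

Build the table forward from the leading diagonal:
Third differences: 12  12  12  12
Second differences: 72  84  96  108
First differences: 168  240  324  420
g: 192  360  600  924

924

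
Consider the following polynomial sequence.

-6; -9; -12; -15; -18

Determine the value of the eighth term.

-27

Δ: -3 , -3 , -3 , -3
The first differences are constant (-3).
-18 − 3 = -21
-21 − 3 = -24
-24 − 3 = -27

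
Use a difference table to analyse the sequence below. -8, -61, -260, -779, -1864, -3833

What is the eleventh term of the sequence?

-43108

Δ: -53, -199, -519, -1085, -1969
Δ²: -146, -320, -566, -884
Δ³: -174, -246, -318
Δ⁴: -72, -72
Constant fourth difference = -72, so extend:
-318 − 72 = -390;  -884 − 390 = -1274;  -1969 − 1274 = -3243;  -3833 − 3243 = -7076
-390 − 72 = -462;  -1274 − 462 = -1736;  -3243 − 1736 = -4979;  -7076 − 4979 = -12055
-462 − 72 = -534;  -1736 − 534 = -2270;  -4979 − 2270 = -7249;  -12055 − 7249 = -19304
-534 − 72 = -606;  -2270 − 606 = -2876;  -7249 − 2876 = -10125;  -19304 − 10125 = -29429
-606 − 72 = -678;  -2876 − 678 = -3554;  -10125 − 3554 = -13679;  -29429 − 13679 = -43108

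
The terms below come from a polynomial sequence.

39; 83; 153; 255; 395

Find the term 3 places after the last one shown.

D1: 44, 70, 102, 140
D2: 26, 32, 38
D3: 6, 6
The third differences are constant (6).
38 + 6 = 44;  140 + 44 = 184;  395 + 184 = 579
44 + 6 = 50;  184 + 50 = 234;  579 + 234 = 813
50 + 6 = 56;  234 + 56 = 290;  813 + 290 = 1103

1103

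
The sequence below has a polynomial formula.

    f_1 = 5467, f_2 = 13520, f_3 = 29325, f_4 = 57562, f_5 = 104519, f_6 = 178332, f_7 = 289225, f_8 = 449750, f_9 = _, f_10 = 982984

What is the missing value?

675027

Using the first 8 terms:
D1: 8053, 15805, 28237, 46957, 73813, 110893, 160525
D2: 7752, 12432, 18720, 26856, 37080, 49632
D3: 4680, 6288, 8136, 10224, 12552
D4: 1608, 1848, 2088, 2328
D5: 240, 240, 240
Constant fifth difference = 240.
Extend forward: 2328 + 240 = 2568;  12552 + 2568 = 15120;  49632 + 15120 = 64752;  160525 + 64752 = 225277;  449750 + 225277 = 675027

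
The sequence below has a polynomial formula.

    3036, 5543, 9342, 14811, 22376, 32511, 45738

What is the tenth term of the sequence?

Δ: 2507, 3799, 5469, 7565, 10135, 13227
Δ²: 1292, 1670, 2096, 2570, 3092
Δ³: 378, 426, 474, 522
Δ⁴: 48, 48, 48
Constant fourth difference = 48, so extend:
522 + 48 = 570;  3092 + 570 = 3662;  13227 + 3662 = 16889;  45738 + 16889 = 62627
570 + 48 = 618;  3662 + 618 = 4280;  16889 + 4280 = 21169;  62627 + 21169 = 83796
618 + 48 = 666;  4280 + 666 = 4946;  21169 + 4946 = 26115;  83796 + 26115 = 109911

109911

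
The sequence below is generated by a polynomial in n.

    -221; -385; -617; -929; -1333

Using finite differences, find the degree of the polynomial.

-164, -232, -312, -404
-68, -80, -92
-12, -12
The third differences are constant, so the polynomial has degree 3.

3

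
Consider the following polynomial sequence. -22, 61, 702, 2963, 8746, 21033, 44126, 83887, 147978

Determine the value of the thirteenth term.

877322

D1: 83, 641, 2261, 5783, 12287, 23093, 39761, 64091
D2: 558, 1620, 3522, 6504, 10806, 16668, 24330
D3: 1062, 1902, 2982, 4302, 5862, 7662
D4: 840, 1080, 1320, 1560, 1800
D5: 240, 240, 240, 240
Constant fifth difference = 240, so extend:
1800 + 240 = 2040;  7662 + 2040 = 9702;  24330 + 9702 = 34032;  64091 + 34032 = 98123;  147978 + 98123 = 246101
2040 + 240 = 2280;  9702 + 2280 = 11982;  34032 + 11982 = 46014;  98123 + 46014 = 144137;  246101 + 144137 = 390238
2280 + 240 = 2520;  11982 + 2520 = 14502;  46014 + 14502 = 60516;  144137 + 60516 = 204653;  390238 + 204653 = 594891
2520 + 240 = 2760;  14502 + 2760 = 17262;  60516 + 17262 = 77778;  204653 + 77778 = 282431;  594891 + 282431 = 877322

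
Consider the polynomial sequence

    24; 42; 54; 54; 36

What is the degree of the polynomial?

First differences: 18, 12, 0, -18
Second differences: -6, -12, -18
Third differences: -6, -6
The third differences are constant, so the polynomial has degree 3.

3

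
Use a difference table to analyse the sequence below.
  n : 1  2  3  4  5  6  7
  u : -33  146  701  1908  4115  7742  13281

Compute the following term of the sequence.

21296

179, 555, 1207, 2207, 3627, 5539
376, 652, 1000, 1420, 1912
276, 348, 420, 492
72, 72, 72
Constant fourth difference = 72, so extend:
492 + 72 = 564;  1912 + 564 = 2476;  5539 + 2476 = 8015;  13281 + 8015 = 21296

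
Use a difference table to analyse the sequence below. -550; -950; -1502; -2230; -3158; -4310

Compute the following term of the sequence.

-5710

First differences: -400  -552  -728  -928  -1152
Second differences: -152  -176  -200  -224
Third differences: -24  -24  -24
Constant third difference = -24, so extend:
-224 − 24 = -248;  -1152 − 248 = -1400;  -4310 − 1400 = -5710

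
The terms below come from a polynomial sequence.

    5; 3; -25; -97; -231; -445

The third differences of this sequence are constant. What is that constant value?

-18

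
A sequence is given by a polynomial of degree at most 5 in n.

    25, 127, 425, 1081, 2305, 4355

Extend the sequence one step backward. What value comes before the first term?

D1: 102  298  656  1224  2050
D2: 196  358  568  826
D3: 162  210  258
D4: 48  48
The fourth differences are constant at 48.
Work back: 162 − 48 = 114;  196 − 114 = 82;  102 − 82 = 20;  25 − 20 = 5

5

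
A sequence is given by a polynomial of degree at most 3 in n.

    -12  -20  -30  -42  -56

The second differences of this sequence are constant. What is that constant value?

D1: -8, -10, -12, -14
D2: -2, -2, -2

-2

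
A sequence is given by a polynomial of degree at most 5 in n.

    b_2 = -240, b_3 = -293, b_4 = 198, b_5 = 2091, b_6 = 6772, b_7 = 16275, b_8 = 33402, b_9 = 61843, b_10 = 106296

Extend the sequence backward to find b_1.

Δ: -53  491  1893  4681  9503  17127  28441  44453
Δ²: 544  1402  2788  4822  7624  11314  16012
Δ³: 858  1386  2034  2802  3690  4698
Δ⁴: 528  648  768  888  1008
Δ⁵: 120  120  120  120
The fifth differences are constant at 120.
Work back: 528 − 120 = 408;  858 − 408 = 450;  544 − 450 = 94;  -53 − 94 = -147;  -240 + 147 = -93

-93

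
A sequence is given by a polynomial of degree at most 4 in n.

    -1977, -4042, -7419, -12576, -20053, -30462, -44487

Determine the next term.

-62884

Δ: -2065  -3377  -5157  -7477  -10409  -14025
Δ²: -1312  -1780  -2320  -2932  -3616
Δ³: -468  -540  -612  -684
Δ⁴: -72  -72  -72
Constant fourth difference = -72, so extend:
-684 − 72 = -756;  -3616 − 756 = -4372;  -14025 − 4372 = -18397;  -44487 − 18397 = -62884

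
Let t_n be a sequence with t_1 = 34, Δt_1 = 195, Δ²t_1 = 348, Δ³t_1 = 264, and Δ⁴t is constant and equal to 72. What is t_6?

Build the table forward from the leading diagonal:
D4: 72  72  72  72  72  72
D3: 264  336  408  480  552  624
D2: 348  612  948  1356  1836  2388
D1: 195  543  1155  2103  3459  5295
t: 34  229  772  1927  4030  7489

7489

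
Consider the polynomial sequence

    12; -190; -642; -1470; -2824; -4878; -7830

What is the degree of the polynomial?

-202, -452, -828, -1354, -2054, -2952
-250, -376, -526, -700, -898
-126, -150, -174, -198
-24, -24, -24
The fourth differences are constant, so the polynomial has degree 4.

4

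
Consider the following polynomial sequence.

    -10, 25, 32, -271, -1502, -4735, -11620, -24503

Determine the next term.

-46546

First differences: 35, 7, -303, -1231, -3233, -6885, -12883
Second differences: -28, -310, -928, -2002, -3652, -5998
Third differences: -282, -618, -1074, -1650, -2346
Fourth differences: -336, -456, -576, -696
Fifth differences: -120, -120, -120
Fifth differences constant at -120.
-696 − 120 = -816;  -2346 − 816 = -3162;  -5998 − 3162 = -9160;  -12883 − 9160 = -22043;  -24503 − 22043 = -46546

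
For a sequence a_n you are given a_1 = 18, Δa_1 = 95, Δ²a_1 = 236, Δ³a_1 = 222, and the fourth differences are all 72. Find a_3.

444

Build the table forward from the leading diagonal:
D4: 72  72  72
D3: 222  294  366
D2: 236  458  752
D1: 95  331  789
a: 18  113  444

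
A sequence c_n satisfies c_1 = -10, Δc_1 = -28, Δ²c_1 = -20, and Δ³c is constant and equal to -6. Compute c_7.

-598

Build the table forward from the leading diagonal:
D3: -6, -6, -6, -6, -6, -6, -6
D2: -20, -26, -32, -38, -44, -50, -56
D1: -28, -48, -74, -106, -144, -188, -238
c: -10, -38, -86, -160, -266, -410, -598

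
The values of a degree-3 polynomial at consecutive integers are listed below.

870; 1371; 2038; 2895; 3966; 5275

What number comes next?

6846

501, 667, 857, 1071, 1309
166, 190, 214, 238
24, 24, 24
The third differences are constant (24).
238 + 24 = 262;  1309 + 262 = 1571;  5275 + 1571 = 6846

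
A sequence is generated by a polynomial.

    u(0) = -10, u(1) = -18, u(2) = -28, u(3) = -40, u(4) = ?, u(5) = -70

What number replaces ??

Using the first 4 terms:
D1: -8, -10, -12
D2: -2, -2
Constant second difference = -2.
Extend forward: -12 − 2 = -14;  -40 − 14 = -54

-54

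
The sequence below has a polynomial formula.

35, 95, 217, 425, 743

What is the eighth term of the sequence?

60  122  208  318
62  86  110
24  24
Constant third difference = 24, so extend:
110 + 24 = 134;  318 + 134 = 452;  743 + 452 = 1195
134 + 24 = 158;  452 + 158 = 610;  1195 + 610 = 1805
158 + 24 = 182;  610 + 182 = 792;  1805 + 792 = 2597

2597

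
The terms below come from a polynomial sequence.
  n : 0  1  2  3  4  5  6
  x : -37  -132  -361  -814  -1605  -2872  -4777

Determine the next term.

-7506

D1: -95 , -229 , -453 , -791 , -1267 , -1905
D2: -134 , -224 , -338 , -476 , -638
D3: -90 , -114 , -138 , -162
D4: -24 , -24 , -24
The fourth differences are constant (-24).
-162 − 24 = -186;  -638 − 186 = -824;  -1905 − 824 = -2729;  -4777 − 2729 = -7506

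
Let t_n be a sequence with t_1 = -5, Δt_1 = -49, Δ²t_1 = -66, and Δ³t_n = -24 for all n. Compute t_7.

-1769

Build the table forward from the leading diagonal:
Third differences: -24  -24  -24  -24  -24  -24  -24
Second differences: -66  -90  -114  -138  -162  -186  -210
First differences: -49  -115  -205  -319  -457  -619  -805
t: -5  -54  -169  -374  -693  -1150  -1769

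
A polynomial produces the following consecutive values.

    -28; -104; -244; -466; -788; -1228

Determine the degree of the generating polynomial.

3

Δ: -76, -140, -222, -322, -440
Δ²: -64, -82, -100, -118
Δ³: -18, -18, -18
The third differences are constant, so the polynomial has degree 3.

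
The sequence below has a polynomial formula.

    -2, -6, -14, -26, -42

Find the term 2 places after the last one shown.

-86

First differences: -4 , -8 , -12 , -16
Second differences: -4 , -4 , -4
Constant second difference = -4, so extend:
-16 − 4 = -20;  -42 − 20 = -62
-20 − 4 = -24;  -62 − 24 = -86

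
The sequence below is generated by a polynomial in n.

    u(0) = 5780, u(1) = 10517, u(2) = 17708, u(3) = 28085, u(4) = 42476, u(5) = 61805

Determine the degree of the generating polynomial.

4

4737, 7191, 10377, 14391, 19329
2454, 3186, 4014, 4938
732, 828, 924
96, 96
The fourth differences are constant, so the polynomial has degree 4.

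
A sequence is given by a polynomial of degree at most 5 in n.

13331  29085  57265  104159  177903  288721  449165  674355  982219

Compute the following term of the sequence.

1393733

D1: 15754, 28180, 46894, 73744, 110818, 160444, 225190, 307864
D2: 12426, 18714, 26850, 37074, 49626, 64746, 82674
D3: 6288, 8136, 10224, 12552, 15120, 17928
D4: 1848, 2088, 2328, 2568, 2808
D5: 240, 240, 240, 240
Fifth differences constant at 240.
2808 + 240 = 3048;  17928 + 3048 = 20976;  82674 + 20976 = 103650;  307864 + 103650 = 411514;  982219 + 411514 = 1393733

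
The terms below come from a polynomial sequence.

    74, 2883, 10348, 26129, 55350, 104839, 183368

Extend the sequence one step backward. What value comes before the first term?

-515

First differences: 2809, 7465, 15781, 29221, 49489, 78529
Second differences: 4656, 8316, 13440, 20268, 29040
Third differences: 3660, 5124, 6828, 8772
Fourth differences: 1464, 1704, 1944
Fifth differences: 240, 240
The fifth differences are constant at 240.
Work back: 1464 − 240 = 1224;  3660 − 1224 = 2436;  4656 − 2436 = 2220;  2809 − 2220 = 589;  74 − 589 = -515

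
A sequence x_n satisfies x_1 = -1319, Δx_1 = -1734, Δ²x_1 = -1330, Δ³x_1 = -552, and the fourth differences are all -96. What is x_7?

-44153

Build the table forward from the leading diagonal:
Δ⁴: -96  -96  -96  -96  -96  -96  -96
Δ³: -552  -648  -744  -840  -936  -1032  -1128
Δ²: -1330  -1882  -2530  -3274  -4114  -5050  -6082
Δ: -1734  -3064  -4946  -7476  -10750  -14864  -19914
x: -1319  -3053  -6117  -11063  -18539  -29289  -44153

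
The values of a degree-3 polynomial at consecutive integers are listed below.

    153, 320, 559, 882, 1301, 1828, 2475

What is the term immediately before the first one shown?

167  239  323  419  527  647
72  84  96  108  120
12  12  12  12
The third differences are constant at 12.
Work back: 72 − 12 = 60;  167 − 60 = 107;  153 − 107 = 46

46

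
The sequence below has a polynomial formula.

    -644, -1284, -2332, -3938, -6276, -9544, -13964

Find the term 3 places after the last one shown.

-36716

First differences: -640  -1048  -1606  -2338  -3268  -4420
Second differences: -408  -558  -732  -930  -1152
Third differences: -150  -174  -198  -222
Fourth differences: -24  -24  -24
The fourth differences are constant (-24).
-222 − 24 = -246;  -1152 − 246 = -1398;  -4420 − 1398 = -5818;  -13964 − 5818 = -19782
-246 − 24 = -270;  -1398 − 270 = -1668;  -5818 − 1668 = -7486;  -19782 − 7486 = -27268
-270 − 24 = -294;  -1668 − 294 = -1962;  -7486 − 1962 = -9448;  -27268 − 9448 = -36716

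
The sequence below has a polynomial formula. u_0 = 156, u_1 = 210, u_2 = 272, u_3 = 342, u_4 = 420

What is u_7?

702

D1: 54 , 62 , 70 , 78
D2: 8 , 8 , 8
The second differences are constant (8).
78 + 8 = 86;  420 + 86 = 506
86 + 8 = 94;  506 + 94 = 600
94 + 8 = 102;  600 + 102 = 702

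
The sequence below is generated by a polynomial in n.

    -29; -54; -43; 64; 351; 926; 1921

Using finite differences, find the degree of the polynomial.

4

Δ: -25, 11, 107, 287, 575, 995
Δ²: 36, 96, 180, 288, 420
Δ³: 60, 84, 108, 132
Δ⁴: 24, 24, 24
The fourth differences are constant, so the polynomial has degree 4.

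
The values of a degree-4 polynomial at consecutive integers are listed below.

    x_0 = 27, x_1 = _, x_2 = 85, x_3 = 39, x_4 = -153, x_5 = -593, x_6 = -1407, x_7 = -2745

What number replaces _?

Using the last 6 terms:
-46  -192  -440  -814  -1338
-146  -248  -374  -524
-102  -126  -150
-24  -24
Constant fourth difference = -24.
Extend backward: -102 + 24 = -78;  -146 + 78 = -68;  -46 + 68 = 22;  85 − 22 = 63

63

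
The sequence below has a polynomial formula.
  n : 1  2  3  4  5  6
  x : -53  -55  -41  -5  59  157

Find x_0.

-2, 14, 36, 64, 98
16, 22, 28, 34
6, 6, 6
The third differences are constant at 6.
Work back: 16 − 6 = 10;  -2 − 10 = -12;  -53 + 12 = -41

-41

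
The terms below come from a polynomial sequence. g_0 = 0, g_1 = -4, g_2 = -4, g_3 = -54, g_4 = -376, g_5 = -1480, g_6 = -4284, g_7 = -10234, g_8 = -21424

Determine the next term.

Δ: -4  0  -50  -322  -1104  -2804  -5950  -11190
Δ²: 4  -50  -272  -782  -1700  -3146  -5240
Δ³: -54  -222  -510  -918  -1446  -2094
Δ⁴: -168  -288  -408  -528  -648
Δ⁵: -120  -120  -120  -120
Constant fifth difference = -120, so extend:
-648 − 120 = -768;  -2094 − 768 = -2862;  -5240 − 2862 = -8102;  -11190 − 8102 = -19292;  -21424 − 19292 = -40716

-40716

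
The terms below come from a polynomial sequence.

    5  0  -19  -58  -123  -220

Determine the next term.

Δ: -5 , -19 , -39 , -65 , -97
Δ²: -14 , -20 , -26 , -32
Δ³: -6 , -6 , -6
Constant third difference = -6, so extend:
-32 − 6 = -38;  -97 − 38 = -135;  -220 − 135 = -355

-355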